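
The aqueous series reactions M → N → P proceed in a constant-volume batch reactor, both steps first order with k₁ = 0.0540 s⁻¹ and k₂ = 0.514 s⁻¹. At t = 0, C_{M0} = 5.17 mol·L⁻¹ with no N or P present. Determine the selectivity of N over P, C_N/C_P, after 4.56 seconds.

For first-order series with pure M initially, C_N(t) = k₁C_{M0}/(k₂−k₁)·(e^(−k₁t) − e^(−k₂t)).
e^(−k₁t) = e^(−0.0540×4.56) = e^(−0.2462) = 0.7817; e^(−k₂t) = e^(−2.344) = 0.09596.
C_N = 0.0540×5.17/(0.514−0.0540) × (0.7817−0.09596) = 0.6069×0.6858 = 0.4162 mol·L⁻¹.
C_M = C_{M0}e^(−k₁t) = 4.042 mol·L⁻¹, so C_P = C_{M0}−C_M−C_N = 0.7122 mol·L⁻¹; C_N/C_P = 0.584.

0.584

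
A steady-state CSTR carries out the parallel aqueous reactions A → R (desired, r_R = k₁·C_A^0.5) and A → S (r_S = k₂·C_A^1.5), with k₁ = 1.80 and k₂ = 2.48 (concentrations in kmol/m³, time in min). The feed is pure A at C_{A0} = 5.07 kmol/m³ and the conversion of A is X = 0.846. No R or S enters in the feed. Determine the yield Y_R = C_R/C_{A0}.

Exit C_A = C_{A0}(1−X) = 5.07×0.154 = 0.7808 kmol/m³.
Rates in a CSTR are evaluated at the outlet concentration: r_R = 1.80×0.7808^0.5 = 1.591, r_S = 2.48×0.7808^1.5 = 1.711.
Fraction of consumed A going to R: r_R/(r_R+r_S) = 0.4818.
C_R = 0.4818·C_{A0}·X = 0.4818×5.07×0.846 = 2.07 kmol/m³; Y_R = C_R/C_{A0} = 0.408.

0.408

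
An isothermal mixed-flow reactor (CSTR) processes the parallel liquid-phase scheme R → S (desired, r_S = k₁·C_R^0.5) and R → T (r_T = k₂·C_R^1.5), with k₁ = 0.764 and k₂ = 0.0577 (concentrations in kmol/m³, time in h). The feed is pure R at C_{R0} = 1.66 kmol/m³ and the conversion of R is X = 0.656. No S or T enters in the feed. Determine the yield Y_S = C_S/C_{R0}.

0.629

Exit C_R = C_{R0}(1−X) = 1.66×0.344 = 0.5710 kmol/m³.
In a CSTR the entire volume is at exit conditions, so r_S = 0.764×0.5710^0.5 = 0.5773 and r_T = 0.0577×0.5710^1.5 = 0.02490.
Fraction of consumed R going to S: r_S/(r_S+r_T) = 0.9587.
C_S = 0.9587·C_{R0}·X = 0.9587×1.66×0.656 = 1.04 kmol/m³; Y_S = C_S/C_{R0} = 0.629.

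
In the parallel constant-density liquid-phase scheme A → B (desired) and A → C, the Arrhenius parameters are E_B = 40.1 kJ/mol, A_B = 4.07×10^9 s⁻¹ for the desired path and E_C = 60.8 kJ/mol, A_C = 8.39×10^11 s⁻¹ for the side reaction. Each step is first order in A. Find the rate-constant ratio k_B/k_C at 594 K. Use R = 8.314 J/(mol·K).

k_B/k_C = (A_B/A_C)·exp[−(E_B−E_C)/(RT)] = (A_B/A_C)·exp[(E_C−E_B)/(RT)].
(E_C−E_B)/(RT) = (60.8−40.1)×10³/(8.314×594) = 20700/4939 = 4.192.
k_B/k_C = (4.07×10^9/8.39×10^11)·exp(4.192) = 0.004851 × 66.12 = 0.321.
Since E_B < E_C, lowering the temperature improves selectivity toward B.

0.321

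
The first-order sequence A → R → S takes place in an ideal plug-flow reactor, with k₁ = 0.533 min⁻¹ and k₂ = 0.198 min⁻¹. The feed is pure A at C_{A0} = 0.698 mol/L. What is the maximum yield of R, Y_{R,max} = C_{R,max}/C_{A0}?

Evaluating C_R at τ_opt = ln(k₂/k₁)/(k₂−k₁) gives C_{R,max}/C_{A0} = (k₁/k₂)^[k₂/(k₂−k₁)].
= (0.533/0.198)^(0.198/(0.198−0.533)) = (2.692)^(-0.5910) = 0.5569.

0.557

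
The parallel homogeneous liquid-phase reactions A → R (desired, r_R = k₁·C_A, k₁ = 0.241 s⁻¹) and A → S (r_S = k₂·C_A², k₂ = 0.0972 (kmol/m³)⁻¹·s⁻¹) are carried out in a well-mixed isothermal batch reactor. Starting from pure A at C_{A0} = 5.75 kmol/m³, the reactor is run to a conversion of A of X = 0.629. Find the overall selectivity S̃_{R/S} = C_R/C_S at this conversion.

C_A = C_{A0}(1−X) = 2.133 kmol/m³.
Along a PFR/batch, dC_R/dC_A = −r_R/(r_R+r_S) = −k₁/(k₁+k₂·C_A).
Integrating from C_{A0} to C_A: C_R = (0.241/0.0972)·ln[(0.241+0.0972·5.75)/(0.241+0.0972·2.13)] = 2.479·ln(0.7999/0.4484) = 1.435 kmol/m³.
C_S = (C_{A0}−C_A)−C_R = 2.181 kmol/m³; S̃_{R/S} = 1.435/2.181 = 0.658.

0.658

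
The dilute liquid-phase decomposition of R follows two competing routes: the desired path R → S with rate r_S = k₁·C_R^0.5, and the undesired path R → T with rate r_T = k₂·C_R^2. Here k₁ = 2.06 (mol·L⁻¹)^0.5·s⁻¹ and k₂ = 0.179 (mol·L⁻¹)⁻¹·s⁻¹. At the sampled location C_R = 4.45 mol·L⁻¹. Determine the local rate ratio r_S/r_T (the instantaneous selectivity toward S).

1.23

S_{S/T} = r_S/r_T = (k₁·C_R^0.5)/(k₂·C_R^2) = (k₁/k₂)·C_R^-1.5.
= (2.06×4.450^0.5) / (0.179×4.450^2) = 4.346/3.545 = 1.23.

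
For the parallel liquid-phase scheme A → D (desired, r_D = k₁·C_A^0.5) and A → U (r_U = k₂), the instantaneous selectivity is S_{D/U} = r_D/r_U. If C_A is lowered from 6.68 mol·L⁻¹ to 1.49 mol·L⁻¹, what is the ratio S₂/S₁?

S_{D/U} = (k₁/k₂)·C_A^0.5, so S₂/S₁ = (C_{A,2}/C_{A,1})^0.5.
= (1.49/6.68)^0.5 = (0.2231)^0.5 = 0.472.
Selectivity toward D falls as C_A falls — high-concentration operation is favoured.

0.472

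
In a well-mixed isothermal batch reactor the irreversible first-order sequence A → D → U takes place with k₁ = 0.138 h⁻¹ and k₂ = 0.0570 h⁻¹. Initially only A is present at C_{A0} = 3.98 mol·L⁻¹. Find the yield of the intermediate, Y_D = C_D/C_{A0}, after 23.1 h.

0.386

For first-order series with pure A initially, C_D(t) = k₁C_{A0}/(k₂−k₁)·(e^(−k₁t) − e^(−k₂t)).
e^(−k₁t) = e^(−0.138×23.1) = e^(−3.188) = 0.04126; e^(−k₂t) = e^(−1.317) = 0.2680.
C_D = 0.138×3.98/(0.0570−0.138) × (0.04126−0.2680) = (-6.781)×(-0.2268) = 1.538 mol·L⁻¹.
Y_D = C_D/C_{A0} = 1.538/3.98 = 0.386.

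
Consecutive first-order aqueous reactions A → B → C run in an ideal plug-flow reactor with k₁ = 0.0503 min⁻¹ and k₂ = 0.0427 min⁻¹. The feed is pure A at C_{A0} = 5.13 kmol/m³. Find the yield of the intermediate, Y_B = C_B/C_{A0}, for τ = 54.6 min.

0.218

For first-order series with pure A initially, C_B(τ) = k₁C_{A0}/(k₂−k₁)·(e^(−k₁τ) − e^(−k₂τ)).
e^(−k₁τ) = e^(−0.0503×54.6) = e^(−2.746) = 0.06416; e^(−k₂τ) = e^(−2.331) = 0.09716.
C_B = 0.0503×5.13/(0.0427−0.0503) × (0.06416−0.09716) = (-33.95)×(-0.03300) = 1.120 kmol/m³.
Y_B = C_B/C_{A0} = 1.120/5.13 = 0.218.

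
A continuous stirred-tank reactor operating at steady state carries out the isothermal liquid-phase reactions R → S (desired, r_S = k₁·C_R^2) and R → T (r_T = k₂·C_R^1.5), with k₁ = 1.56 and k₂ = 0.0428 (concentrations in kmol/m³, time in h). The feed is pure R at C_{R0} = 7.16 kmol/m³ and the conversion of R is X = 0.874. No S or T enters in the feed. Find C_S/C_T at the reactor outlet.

Exit C_R = C_{R0}(1−X) = 7.16×0.126 = 0.9022 kmol/m³.
A CSTR operates uniformly at the exit composition, giving r_S = 1.270 and r_T = 0.03667 (each k·C_R^n at C_R = 0.9022).
Overall selectivity = C_S/C_T = r_Sτ/(r_Tτ) = r_S/r_T = 34.6.

34.6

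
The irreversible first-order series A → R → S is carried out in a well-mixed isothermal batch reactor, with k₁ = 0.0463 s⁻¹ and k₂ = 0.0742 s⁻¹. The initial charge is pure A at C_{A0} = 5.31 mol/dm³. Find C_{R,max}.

1.51 mol/dm³

Evaluating C_R at t_opt = ln(k₂/k₁)/(k₂−k₁) gives C_{R,max}/C_{A0} = (k₁/k₂)^[k₂/(k₂−k₁)].
= (0.0463/0.0742)^(0.0742/(0.0742−0.0463)) = (0.6240)^(2.659) = 0.2853.
C_{R,max} = 0.2853×5.31 = 1.51 mol/dm³.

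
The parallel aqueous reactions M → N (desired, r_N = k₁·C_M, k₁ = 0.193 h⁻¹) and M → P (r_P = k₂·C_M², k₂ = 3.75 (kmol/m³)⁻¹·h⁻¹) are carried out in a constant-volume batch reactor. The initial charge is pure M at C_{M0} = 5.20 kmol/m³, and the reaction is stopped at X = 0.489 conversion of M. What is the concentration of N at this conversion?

C_M = C_{M0}(1−X) = 2.657 kmol/m³.
Along a PFR/batch, dC_N/dC_M = −r_N/(r_N+r_P) = −k₁/(k₁+k₂·C_M).
Integrating from C_{M0} to C_M: C_N = (0.193/3.75)·ln[(0.193+3.75·5.20)/(0.193+3.75·2.66)] = 0.05147·ln(19.69/10.16) = 0.03407 kmol/m³.

0.0341 kmol/m³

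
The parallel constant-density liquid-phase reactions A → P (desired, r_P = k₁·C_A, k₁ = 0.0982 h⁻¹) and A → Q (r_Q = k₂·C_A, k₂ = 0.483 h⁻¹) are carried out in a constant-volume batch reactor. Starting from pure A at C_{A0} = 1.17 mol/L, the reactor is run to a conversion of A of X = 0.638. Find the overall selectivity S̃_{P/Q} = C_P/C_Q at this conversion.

C_A = C_{A0}(1−X) = 0.4235 mol/L.
Both paths are first order in A, so the instantaneous fraction to P is constant: dC_P/d(−C_A) = k₁/(k₁+k₂) = 0.1690.
C_P = 0.1690·(C_{A0}−C_A) = 0.1690×0.7465 = 0.126 mol/L.
C_Q = (C_{A0}−C_A)−C_P = 0.6203 mol/L; S̃_{P/Q} = 0.1261/0.6203 = 0.203.

0.203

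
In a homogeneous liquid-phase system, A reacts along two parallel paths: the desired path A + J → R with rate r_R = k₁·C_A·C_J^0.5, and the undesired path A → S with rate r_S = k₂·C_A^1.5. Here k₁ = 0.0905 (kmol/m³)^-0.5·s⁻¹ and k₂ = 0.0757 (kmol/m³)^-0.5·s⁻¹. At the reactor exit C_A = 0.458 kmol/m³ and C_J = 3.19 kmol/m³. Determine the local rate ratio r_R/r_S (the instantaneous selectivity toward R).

S_{R/S} = r_R/r_S = (k₁·C_A·C_J^0.5)/(k₂·C_A^1.5) = (k₁/k₂)·C_A^-0.5·C_J^0.5.
= (0.0905×0.4580×3.190^0.5) / (0.0757×0.4580^1.5) = 0.07403/0.02346 = 3.16.
The undesired path is higher order in A, so low C_A (CSTR or dilute feed) favours R.

3.16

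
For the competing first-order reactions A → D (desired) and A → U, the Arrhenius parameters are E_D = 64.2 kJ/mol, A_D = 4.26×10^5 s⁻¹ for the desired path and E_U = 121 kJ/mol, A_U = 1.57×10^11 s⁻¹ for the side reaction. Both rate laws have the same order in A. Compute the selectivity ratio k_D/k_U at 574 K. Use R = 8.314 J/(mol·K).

Since both paths have the same order in A, the concentration cancels and S_{D/U} = k_D/k_U = (A_D/A_U)·exp[(E_U−E_D)/(RT)].
(E_U−E_D)/(RT) = (121−64.2)×10³/(8.314×574) = 56800/4772 = 11.90.
k_D/k_U = (4.26×10^5/1.57×10^11)·exp(11.90) = 2.713×10^-6 × 1.476×10^5 = 0.400.

0.400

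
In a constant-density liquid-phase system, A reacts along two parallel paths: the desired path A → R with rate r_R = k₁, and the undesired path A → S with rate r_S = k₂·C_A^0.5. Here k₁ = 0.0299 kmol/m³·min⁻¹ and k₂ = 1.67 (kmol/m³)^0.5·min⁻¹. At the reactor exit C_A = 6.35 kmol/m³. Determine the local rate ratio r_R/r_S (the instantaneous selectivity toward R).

0.00711

S_{R/S} = r_R/r_S = (k₁)/(k₂·C_A^0.5) = (k₁/k₂)·C_A^-0.5.
= (0.0299) / (1.67×6.350^0.5) = 0.02990/4.208 = 0.00711.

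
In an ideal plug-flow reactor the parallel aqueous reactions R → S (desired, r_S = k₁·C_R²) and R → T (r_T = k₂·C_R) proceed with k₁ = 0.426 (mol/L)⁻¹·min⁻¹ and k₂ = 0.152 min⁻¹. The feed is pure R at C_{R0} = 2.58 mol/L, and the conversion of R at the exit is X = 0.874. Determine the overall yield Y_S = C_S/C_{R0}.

C_R = C_{R0}(1−X) = 0.3251 mol/L.
Along a PFR/batch, dC_T/dC_R = −r_T/(r_S+r_T) = −k₂/(k₂+k₁·C_R).
Integrating from C_{R0} to C_R: C_T = (0.152/0.426)·ln[(0.152+0.426·2.58)/(0.152+0.426·0.325)] = 0.3568·ln(1.251/0.2905) = 0.5210 mol/L.
Then C_S = (C_{R0}−C_R) − C_T = 2.255 − 0.5210 = 1.734 mol/L.
Y_S = C_S/C_{R0} = 1.734/2.58 = 0.672.

0.672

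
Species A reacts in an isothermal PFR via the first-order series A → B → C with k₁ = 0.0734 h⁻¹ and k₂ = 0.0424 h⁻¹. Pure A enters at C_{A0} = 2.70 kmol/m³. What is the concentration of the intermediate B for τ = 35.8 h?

0.939 kmol/m³

For first-order series with pure A initially, C_B(τ) = k₁C_{A0}/(k₂−k₁)·(e^(−k₁τ) − e^(−k₂τ)).
e^(−k₁τ) = e^(−0.0734×35.8) = e^(−2.628) = 0.07224; e^(−k₂τ) = e^(−1.518) = 0.2192.
C_B = 0.0734×2.70/(0.0424−0.0734) × (0.07224−0.2192) = (-6.393)×(-0.1469) = 0.9393 kmol/m³.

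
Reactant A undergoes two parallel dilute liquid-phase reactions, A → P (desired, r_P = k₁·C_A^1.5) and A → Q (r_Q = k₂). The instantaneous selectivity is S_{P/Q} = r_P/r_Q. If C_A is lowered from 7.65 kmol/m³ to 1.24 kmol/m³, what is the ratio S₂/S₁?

0.0653

S_{P/Q} = (k₁/k₂)·C_A^1.5, so S₂/S₁ = (C_{A,2}/C_{A,1})^1.5.
= (1.24/7.65)^1.5 = (0.1621)^1.5 = 0.0653.
Selectivity toward P falls as C_A falls — high-concentration operation is favoured.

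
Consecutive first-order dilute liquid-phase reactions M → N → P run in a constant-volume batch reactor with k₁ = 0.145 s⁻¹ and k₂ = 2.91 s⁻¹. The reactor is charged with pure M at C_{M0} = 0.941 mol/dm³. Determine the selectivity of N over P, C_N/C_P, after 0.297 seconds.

Solving the coupled first-order balances gives C_N(t) = [k₁/(k₂−k₁)]·C_{M0}·(e^(−k₁t) − e^(−k₂t)).
e^(−k₁t) = e^(−0.145×0.297) = e^(−0.04306) = 0.9578; e^(−k₂t) = e^(−0.8643) = 0.4214.
C_N = 0.145×0.941/(2.91−0.145) × (0.9578−0.4214) = 0.04935×0.5365 = 0.02647 mol/dm³.
C_M = C_{M0}e^(−k₁t) = 0.9013 mol/dm³, so C_P = C_{M0}−C_M−C_N = 0.01319 mol/dm³; C_N/C_P = 2.01.

2.01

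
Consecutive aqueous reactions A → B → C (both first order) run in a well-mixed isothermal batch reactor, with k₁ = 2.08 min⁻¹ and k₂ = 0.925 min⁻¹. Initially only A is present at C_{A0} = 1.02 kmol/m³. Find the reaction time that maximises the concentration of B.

The intermediate peaks when r₁ = r₂, i.e. k₁e^(−k₁t) = k₂e^(−k₂t), giving t_opt = ln(k₂/k₁)/(k₂−k₁).
= ln(0.925/2.08)/(0.925−2.08) = ln(0.4447)/-1.155 = -0.8103/-1.155 = 0.702 min.

0.702 min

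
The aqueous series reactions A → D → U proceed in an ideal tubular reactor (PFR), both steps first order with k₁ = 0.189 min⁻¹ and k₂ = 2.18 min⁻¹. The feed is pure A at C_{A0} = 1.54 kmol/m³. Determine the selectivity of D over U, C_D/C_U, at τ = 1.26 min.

For first-order series with pure A initially, C_D(τ) = k₁C_{A0}/(k₂−k₁)·(e^(−k₁τ) − e^(−k₂τ)).
e^(−k₁τ) = e^(−0.189×1.26) = e^(−0.2381) = 0.7881; e^(−k₂τ) = e^(−2.747) = 0.06413.
C_D = 0.189×1.54/(2.18−0.189) × (0.7881−0.06413) = 0.1462×0.7240 = 0.1058 kmol/m³.
C_A = C_{A0}e^(−k₁τ) = 1.214 kmol/m³, so C_U = C_{A0}−C_A−C_D = 0.2205 kmol/m³; C_D/C_U = 0.480.

0.480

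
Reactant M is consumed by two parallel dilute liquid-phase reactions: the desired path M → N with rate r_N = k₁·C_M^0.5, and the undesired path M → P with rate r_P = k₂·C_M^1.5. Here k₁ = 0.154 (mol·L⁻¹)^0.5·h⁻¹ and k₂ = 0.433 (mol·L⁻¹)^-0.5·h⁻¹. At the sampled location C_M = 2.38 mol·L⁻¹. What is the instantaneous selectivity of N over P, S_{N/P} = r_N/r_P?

S_{N/P} = r_N/r_P = (k₁·C_M^0.5)/(k₂·C_M^1.5) = (k₁/k₂)·C_M⁻¹.
= (0.154×2.380^0.5) / (0.433×2.380^1.5) = 0.2376/1.590 = 0.149.
The undesired path is higher order in M, so low C_M (CSTR or dilute feed) favours N.

0.149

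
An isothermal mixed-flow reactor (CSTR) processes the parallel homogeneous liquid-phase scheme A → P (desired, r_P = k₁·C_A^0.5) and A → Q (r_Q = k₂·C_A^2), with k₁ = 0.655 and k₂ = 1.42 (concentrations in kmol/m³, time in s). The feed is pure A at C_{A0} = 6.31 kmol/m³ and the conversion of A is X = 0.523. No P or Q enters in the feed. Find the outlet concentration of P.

0.268 kmol/m³

Exit C_A = C_{A0}(1−X) = 6.31×0.477 = 3.010 kmol/m³.
A CSTR operates uniformly at the exit composition, giving r_P = 1.136 and r_Q = 12.86 (each k·C_A^n at C_A = 3.010).
Fraction of consumed A going to P: r_P/(r_P+r_Q) = 0.08117.
C_P = 0.08117·C_{A0}·X = 0.08117×6.31×0.523 = 0.268 kmol/m³.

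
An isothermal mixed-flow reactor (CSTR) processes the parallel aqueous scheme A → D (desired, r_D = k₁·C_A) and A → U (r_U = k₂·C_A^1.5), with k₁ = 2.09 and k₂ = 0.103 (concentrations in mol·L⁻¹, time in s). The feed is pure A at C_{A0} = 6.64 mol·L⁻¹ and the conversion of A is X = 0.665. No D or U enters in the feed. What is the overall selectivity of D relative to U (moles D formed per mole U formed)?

Exit C_A = C_{A0}(1−X) = 6.64×0.335 = 2.224 mol·L⁻¹.
In a CSTR the entire volume is at exit conditions, so r_D = 2.09×2.224 = 4.649 and r_U = 0.103×2.224^1.5 = 0.3417.
Overall selectivity = C_D/C_U = r_Dτ/(r_Uτ) = r_D/r_U = 13.6.

13.6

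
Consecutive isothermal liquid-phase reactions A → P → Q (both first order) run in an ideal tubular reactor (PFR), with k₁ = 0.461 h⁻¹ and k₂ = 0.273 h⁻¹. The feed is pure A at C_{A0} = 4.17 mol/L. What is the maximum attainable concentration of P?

1.95 mol/L

Evaluating C_P at τ_opt = ln(k₂/k₁)/(k₂−k₁) gives C_{P,max}/C_{A0} = (k₁/k₂)^[k₂/(k₂−k₁)].
= (0.461/0.273)^(0.273/(0.273−0.461)) = (1.689)^(-1.452) = 0.4673.
C_{P,max} = 0.4673×4.17 = 1.95 mol/L.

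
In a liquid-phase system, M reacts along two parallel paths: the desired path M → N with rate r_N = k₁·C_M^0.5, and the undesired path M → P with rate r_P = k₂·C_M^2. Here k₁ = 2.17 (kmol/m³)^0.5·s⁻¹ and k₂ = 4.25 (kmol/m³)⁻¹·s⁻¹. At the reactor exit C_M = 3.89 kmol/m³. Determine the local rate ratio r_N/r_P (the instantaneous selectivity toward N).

0.0665

S_{N/P} = r_N/r_P = (k₁·C_M^0.5)/(k₂·C_M^2) = (k₁/k₂)·C_M^-1.5.
= (2.17×3.890^0.5) / (4.25×3.890^2) = 4.280/64.31 = 0.0665.
The undesired path is higher order in M, so low C_M (CSTR or dilute feed) favours N.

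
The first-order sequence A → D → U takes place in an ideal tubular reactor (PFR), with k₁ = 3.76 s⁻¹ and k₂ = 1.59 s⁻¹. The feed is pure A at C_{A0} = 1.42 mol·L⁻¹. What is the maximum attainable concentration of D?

0.756 mol·L⁻¹

At the optimum, C_{D,max}/C_{A0} = (k₁/k₂)^[k₂/(k₂−k₁)].
= (3.76/1.59)^(1.59/(1.59−3.76)) = (2.365)^(-0.7327) = 0.5323.
C_{D,max} = 0.5323×1.42 = 0.756 mol·L⁻¹.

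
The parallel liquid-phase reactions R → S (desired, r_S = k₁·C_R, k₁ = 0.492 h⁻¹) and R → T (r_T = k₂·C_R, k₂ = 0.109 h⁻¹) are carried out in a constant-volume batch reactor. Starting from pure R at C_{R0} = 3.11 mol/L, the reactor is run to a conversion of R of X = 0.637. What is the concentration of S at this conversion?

1.62 mol/L

C_R = C_{R0}(1−X) = 1.129 mol/L.
Both paths are first order in R, so the instantaneous fraction to S is constant: dC_S/d(−C_R) = k₁/(k₁+k₂) = 0.8186.
C_S = 0.8186·(C_{R0}−C_R) = 0.8186×1.981 = 1.62 mol/L.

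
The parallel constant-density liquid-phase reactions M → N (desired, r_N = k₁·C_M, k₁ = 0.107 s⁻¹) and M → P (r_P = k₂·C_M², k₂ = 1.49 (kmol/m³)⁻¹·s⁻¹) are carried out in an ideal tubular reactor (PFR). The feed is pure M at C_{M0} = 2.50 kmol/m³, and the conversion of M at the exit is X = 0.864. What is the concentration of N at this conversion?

C_M = C_{M0}(1−X) = 0.3400 kmol/m³.
Along a PFR/batch, dC_N/dC_M = −r_N/(r_N+r_P) = −k₁/(k₁+k₂·C_M).
Integrating from C_{M0} to C_M: C_N = (0.107/1.49)·ln[(0.107+1.49·2.50)/(0.107+1.49·0.340)] = 0.07181·ln(3.832/0.6136) = 0.1315 kmol/m³.

0.132 kmol/m³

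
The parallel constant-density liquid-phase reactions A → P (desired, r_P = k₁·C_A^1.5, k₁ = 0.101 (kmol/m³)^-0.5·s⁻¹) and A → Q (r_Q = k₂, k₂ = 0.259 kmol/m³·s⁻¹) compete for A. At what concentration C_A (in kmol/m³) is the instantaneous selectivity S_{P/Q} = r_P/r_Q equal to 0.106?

0.420 kmol/m³

S_{P/Q} = (k₁/k₂)·C_A^1.5 ⇒ C_A = (S·k₂/k₁)^(1/1.5).
= (0.106×0.259/0.101)^(0.6667) = (0.2718)^(0.6667) = 0.420 kmol/m³.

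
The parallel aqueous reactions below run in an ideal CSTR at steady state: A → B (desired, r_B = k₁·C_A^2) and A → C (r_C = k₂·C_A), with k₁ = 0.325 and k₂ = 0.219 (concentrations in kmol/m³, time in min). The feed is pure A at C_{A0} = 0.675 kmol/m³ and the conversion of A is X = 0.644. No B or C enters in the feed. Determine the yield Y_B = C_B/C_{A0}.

0.169

Exit C_A = C_{A0}(1−X) = 0.675×0.356 = 0.2403 kmol/m³.
In a CSTR the entire volume is at exit conditions, so r_B = 0.325×0.2403^2 = 0.01877 and r_C = 0.219×0.2403 = 0.05263.
Fraction of consumed A going to B: r_B/(r_B+r_C) = 0.2629.
C_B = 0.2629·C_{A0}·X = 0.2629×0.675×0.644 = 0.114 kmol/m³; Y_B = C_B/C_{A0} = 0.169.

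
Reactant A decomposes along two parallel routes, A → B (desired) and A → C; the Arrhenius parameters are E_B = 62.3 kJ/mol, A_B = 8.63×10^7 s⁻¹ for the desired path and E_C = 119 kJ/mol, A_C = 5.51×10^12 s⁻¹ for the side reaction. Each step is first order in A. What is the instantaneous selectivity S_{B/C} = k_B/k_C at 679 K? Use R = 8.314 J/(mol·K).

0.360

k_B/k_C = (A_B/A_C)·exp[−(E_B−E_C)/(RT)] = (A_B/A_C)·exp[(E_C−E_B)/(RT)].
(E_C−E_B)/(RT) = (119−62.3)×10³/(8.314×679) = 56700/5645 = 10.04.
k_B/k_C = (8.63×10^7/5.51×10^12)·exp(10.04) = 1.566×10^-5 × 23015 = 0.360.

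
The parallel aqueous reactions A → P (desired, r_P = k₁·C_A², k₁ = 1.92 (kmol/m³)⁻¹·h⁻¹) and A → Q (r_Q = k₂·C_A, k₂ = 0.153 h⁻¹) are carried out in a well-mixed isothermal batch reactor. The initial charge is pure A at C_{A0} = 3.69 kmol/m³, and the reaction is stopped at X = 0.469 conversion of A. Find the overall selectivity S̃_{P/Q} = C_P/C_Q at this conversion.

C_A = C_{A0}(1−X) = 1.959 kmol/m³.
Along a PFR/batch, dC_Q/dC_A = −r_Q/(r_P+r_Q) = −k₂/(k₂+k₁·C_A).
Integrating from C_{A0} to C_A: C_Q = (0.153/1.92)·ln[(0.153+1.92·3.69)/(0.153+1.92·1.96)] = 0.07969·ln(7.238/3.915) = 0.04897 kmol/m³.
Then C_P = (C_{A0}−C_A) − C_Q = 1.731 − 0.04897 = 1.682 kmol/m³.
S̃_{P/Q} = C_P/C_Q = 1.682/0.04897 = 34.3.

34.3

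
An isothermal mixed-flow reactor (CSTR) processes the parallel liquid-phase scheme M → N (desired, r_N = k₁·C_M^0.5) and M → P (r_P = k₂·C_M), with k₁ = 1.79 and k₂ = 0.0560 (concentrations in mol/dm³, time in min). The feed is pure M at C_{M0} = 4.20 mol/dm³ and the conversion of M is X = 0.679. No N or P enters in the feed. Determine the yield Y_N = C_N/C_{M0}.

Exit C_M = C_{M0}(1−X) = 4.20×0.321 = 1.348 mol/dm³.
Rates in a CSTR are evaluated at the outlet concentration: r_N = 1.79×1.348^0.5 = 2.078, r_P = 0.0560×1.348 = 0.07550.
Fraction of consumed M going to N: r_N/(r_N+r_P) = 0.9649.
C_N = 0.9649·C_{M0}·X = 0.9649×4.20×0.679 = 2.75 mol/dm³; Y_N = C_N/C_{M0} = 0.655.

0.655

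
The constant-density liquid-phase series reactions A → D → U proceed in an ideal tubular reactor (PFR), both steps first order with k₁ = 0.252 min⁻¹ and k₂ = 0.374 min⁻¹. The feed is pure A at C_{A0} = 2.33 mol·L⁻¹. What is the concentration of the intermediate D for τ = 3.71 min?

Solving the coupled first-order balances gives C_D(τ) = [k₁/(k₂−k₁)]·C_{A0}·(e^(−k₁τ) − e^(−k₂τ)).
e^(−k₁τ) = e^(−0.252×3.71) = e^(−0.9349) = 0.3926; e^(−k₂τ) = e^(−1.388) = 0.2497.
C_D = 0.252×2.33/(0.374−0.252) × (0.3926−0.2497) = 4.813×0.1429 = 0.6879 mol·L⁻¹.

0.688 mol·L⁻¹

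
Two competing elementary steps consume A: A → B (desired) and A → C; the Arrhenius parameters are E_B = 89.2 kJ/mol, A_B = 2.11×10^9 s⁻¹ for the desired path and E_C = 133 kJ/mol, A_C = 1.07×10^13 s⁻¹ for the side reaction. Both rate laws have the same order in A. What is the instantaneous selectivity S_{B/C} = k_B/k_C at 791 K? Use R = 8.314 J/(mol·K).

0.154

Since both paths have the same order in A, the concentration cancels and S_{B/C} = k_B/k_C = (A_B/A_C)·exp[(E_C−E_B)/(RT)].
(E_C−E_B)/(RT) = (133−89.2)×10³/(8.314×791) = 43800/6576 = 6.660.
k_B/k_C = (2.11×10^9/1.07×10^13)·exp(6.660) = 1.972×10^-4 × 780.7 = 0.154.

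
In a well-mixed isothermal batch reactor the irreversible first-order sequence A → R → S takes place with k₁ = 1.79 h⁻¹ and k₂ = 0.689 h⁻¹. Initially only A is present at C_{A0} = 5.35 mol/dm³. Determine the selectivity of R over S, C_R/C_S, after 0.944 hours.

Solving the coupled first-order balances gives C_R(t) = [k₁/(k₂−k₁)]·C_{A0}·(e^(−k₁t) − e^(−k₂t)).
e^(−k₁t) = e^(−1.79×0.944) = e^(−1.690) = 0.1846; e^(−k₂t) = e^(−0.6504) = 0.5218.
C_R = 1.79×5.35/(0.689−1.79) × (0.1846−0.5218) = (-8.698)×(-0.3373) = 2.934 mol/dm³.
C_A = C_{A0}e^(−k₁t) = 0.9874 mol/dm³, so C_S = C_{A0}−C_A−C_R = 1.429 mol/dm³; C_R/C_S = 2.05.

2.05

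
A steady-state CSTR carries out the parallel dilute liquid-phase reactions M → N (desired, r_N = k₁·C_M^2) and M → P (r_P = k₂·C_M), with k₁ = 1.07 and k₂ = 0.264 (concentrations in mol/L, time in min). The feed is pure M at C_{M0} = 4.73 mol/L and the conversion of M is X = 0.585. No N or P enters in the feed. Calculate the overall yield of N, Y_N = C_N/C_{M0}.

0.520

Exit C_M = C_{M0}(1−X) = 4.73×0.415 = 1.963 mol/L.
A CSTR operates uniformly at the exit composition, giving r_N = 4.123 and r_P = 0.5182 (each k·C_M^n at C_M = 1.963).
Fraction of consumed M going to N: r_N/(r_N+r_P) = 0.8883.
C_N = 0.8883·C_{M0}·X = 0.8883×4.73×0.585 = 2.46 mol/L; Y_N = C_N/C_{M0} = 0.520.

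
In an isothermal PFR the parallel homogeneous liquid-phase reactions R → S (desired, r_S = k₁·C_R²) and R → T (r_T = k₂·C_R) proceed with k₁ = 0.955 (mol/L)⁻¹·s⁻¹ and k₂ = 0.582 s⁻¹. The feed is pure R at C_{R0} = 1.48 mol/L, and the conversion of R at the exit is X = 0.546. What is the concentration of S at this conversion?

0.510 mol/L

C_R = C_{R0}(1−X) = 0.6719 mol/L.
Along a PFR/batch, dC_T/dC_R = −r_T/(r_S+r_T) = −k₂/(k₂+k₁·C_R).
Integrating from C_{R0} to C_R: C_T = (0.582/0.955)·ln[(0.582+0.955·1.48)/(0.582+0.955·0.672)] = 0.6094·ln(1.995/1.224) = 0.2980 mol/L.
Then C_S = (C_{R0}−C_R) − C_T = 0.8081 − 0.2980 = 0.5101 mol/L.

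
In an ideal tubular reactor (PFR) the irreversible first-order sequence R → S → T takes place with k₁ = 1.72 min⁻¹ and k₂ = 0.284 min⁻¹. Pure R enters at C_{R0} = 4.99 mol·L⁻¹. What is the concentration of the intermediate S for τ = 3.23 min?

Solving the coupled first-order balances gives C_S(τ) = [k₁/(k₂−k₁)]·C_{R0}·(e^(−k₁τ) − e^(−k₂τ)).
e^(−k₁τ) = e^(−1.72×3.23) = e^(−5.556) = 0.003866; e^(−k₂τ) = e^(−0.9173) = 0.3996.
C_S = 1.72×4.99/(0.284−1.72) × (0.003866−0.3996) = (-5.977)×(-0.3957) = 2.365 mol·L⁻¹.

2.37 mol·L⁻¹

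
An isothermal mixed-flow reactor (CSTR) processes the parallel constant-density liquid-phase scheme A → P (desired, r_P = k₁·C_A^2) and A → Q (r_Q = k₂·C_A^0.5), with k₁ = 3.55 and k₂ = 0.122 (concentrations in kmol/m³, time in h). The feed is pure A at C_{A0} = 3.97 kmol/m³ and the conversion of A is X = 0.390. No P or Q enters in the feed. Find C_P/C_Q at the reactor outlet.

110

Exit C_A = C_{A0}(1−X) = 3.97×0.610 = 2.422 kmol/m³.
A CSTR operates uniformly at the exit composition, giving r_P = 20.82 and r_Q = 0.1899 (each k·C_A^n at C_A = 2.422).
Overall selectivity = C_P/C_Q = r_Pτ/(r_Qτ) = r_P/r_Q = 110.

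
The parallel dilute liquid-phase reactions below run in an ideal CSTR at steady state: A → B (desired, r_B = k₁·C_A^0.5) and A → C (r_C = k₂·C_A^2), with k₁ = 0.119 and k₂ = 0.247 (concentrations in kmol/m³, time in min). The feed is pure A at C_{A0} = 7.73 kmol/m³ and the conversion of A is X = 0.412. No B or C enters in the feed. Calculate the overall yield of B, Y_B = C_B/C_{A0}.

Exit C_A = C_{A0}(1−X) = 7.73×0.588 = 4.545 kmol/m³.
A CSTR operates uniformly at the exit composition, giving r_B = 0.2537 and r_C = 5.103 (each k·C_A^n at C_A = 4.545).
Fraction of consumed A going to B: r_B/(r_B+r_C) = 0.04736.
C_B = 0.04736·C_{A0}·X = 0.04736×7.73×0.412 = 0.151 kmol/m³; Y_B = C_B/C_{A0} = 0.0195.

0.0195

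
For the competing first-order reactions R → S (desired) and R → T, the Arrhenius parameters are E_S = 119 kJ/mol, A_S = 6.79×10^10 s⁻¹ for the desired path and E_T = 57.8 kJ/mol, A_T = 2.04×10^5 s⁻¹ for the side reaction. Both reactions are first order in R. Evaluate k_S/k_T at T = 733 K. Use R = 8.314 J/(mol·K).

14.5

Since both paths have the same order in R, the concentration cancels and S_{S/T} = k_S/k_T = (A_S/A_T)·exp[(E_T−E_S)/(RT)].
(E_T−E_S)/(RT) = (57.8−119)×10³/(8.314×733) = -61200/6094 = -10.04.
k_S/k_T = (6.79×10^10/2.04×10^5)·exp(-10.04) = 3.328×10^5 × 4.352×10^-5 = 14.5.
Since E_S > E_T, raising the temperature improves selectivity toward S.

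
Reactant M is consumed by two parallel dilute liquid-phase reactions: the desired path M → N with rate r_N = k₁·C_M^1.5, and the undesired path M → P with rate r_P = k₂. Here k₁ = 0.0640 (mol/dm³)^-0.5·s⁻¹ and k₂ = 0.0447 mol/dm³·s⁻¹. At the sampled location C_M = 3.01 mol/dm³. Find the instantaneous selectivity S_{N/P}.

S_{N/P} = r_N/r_P = (k₁·C_M^1.5)/(k₂) = (k₁/k₂)·C_M^1.5.
= (0.0640×3.010^1.5) / (0.0447) = 0.3342/0.04470 = 7.48.
Since the desired path is higher order in M, keeping C_M high (PFR or concentrated feed) favours N.

7.48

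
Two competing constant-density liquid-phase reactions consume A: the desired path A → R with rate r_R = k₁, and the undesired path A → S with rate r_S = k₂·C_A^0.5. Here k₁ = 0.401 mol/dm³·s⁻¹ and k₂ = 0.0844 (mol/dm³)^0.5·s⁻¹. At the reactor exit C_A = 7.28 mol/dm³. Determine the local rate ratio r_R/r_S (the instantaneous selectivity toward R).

S_{R/S} = r_R/r_S = (k₁)/(k₂·C_A^0.5) = (k₁/k₂)·C_A^-0.5.
= (0.401) / (0.0844×7.280^0.5) = 0.4010/0.2277 = 1.76.

1.76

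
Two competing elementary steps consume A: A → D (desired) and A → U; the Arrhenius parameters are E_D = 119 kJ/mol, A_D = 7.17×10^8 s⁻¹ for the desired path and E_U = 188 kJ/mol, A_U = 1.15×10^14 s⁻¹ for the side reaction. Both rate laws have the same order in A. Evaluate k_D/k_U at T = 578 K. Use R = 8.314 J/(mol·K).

With equal orders, S_{D/U} = k_D/k_U = (A_D/A_U)·exp[(E_U−E_D)/(RT)].
(E_U−E_D)/(RT) = (188−119)×10³/(8.314×578) = 69000/4805 = 14.36.
k_D/k_U = (7.17×10^8/1.15×10^14)·exp(14.36) = 6.235×10^-6 × 1.721×10^6 = 10.7.
Since E_D < E_U, lowering the temperature improves selectivity toward D.

10.7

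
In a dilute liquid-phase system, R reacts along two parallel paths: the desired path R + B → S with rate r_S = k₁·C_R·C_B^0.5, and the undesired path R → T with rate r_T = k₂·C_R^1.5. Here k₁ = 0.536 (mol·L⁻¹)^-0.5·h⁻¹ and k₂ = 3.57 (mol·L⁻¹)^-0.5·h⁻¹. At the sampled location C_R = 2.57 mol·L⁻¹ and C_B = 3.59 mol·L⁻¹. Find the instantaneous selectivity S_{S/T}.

S_{S/T} = r_S/r_T = (k₁·C_R·C_B^0.5)/(k₂·C_R^1.5) = (k₁/k₂)·C_R^-0.5·C_B^0.5.
= (0.536×2.570×3.590^0.5) / (3.57×2.570^1.5) = 2.610/14.71 = 0.177.
The undesired path is higher order in R, so low C_R (CSTR or dilute feed) favours S.

0.177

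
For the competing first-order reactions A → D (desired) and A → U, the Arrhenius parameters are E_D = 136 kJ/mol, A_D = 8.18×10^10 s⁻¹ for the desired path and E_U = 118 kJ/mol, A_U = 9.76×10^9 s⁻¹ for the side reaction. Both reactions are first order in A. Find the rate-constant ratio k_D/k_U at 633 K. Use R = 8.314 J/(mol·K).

k_D/k_U = (A_D/A_U)·exp[−(E_D−E_U)/(RT)] = (A_D/A_U)·exp[(E_U−E_D)/(RT)].
(E_U−E_D)/(RT) = (118−136)×10³/(8.314×633) = -18000/5263 = -3.420.
k_D/k_U = (8.18×10^10/9.76×10^9)·exp(-3.420) = 8.381 × 0.03270 = 0.274.
Since E_D > E_U, raising the temperature improves selectivity toward D.

0.274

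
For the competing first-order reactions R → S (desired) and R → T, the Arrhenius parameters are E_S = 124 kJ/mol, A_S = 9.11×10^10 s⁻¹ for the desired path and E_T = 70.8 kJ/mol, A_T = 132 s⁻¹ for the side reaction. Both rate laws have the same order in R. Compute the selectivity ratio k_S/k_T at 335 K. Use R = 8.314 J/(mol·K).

Since both paths have the same order in R, the concentration cancels and S_{S/T} = k_S/k_T = (A_S/A_T)·exp[(E_T−E_S)/(RT)].
(E_T−E_S)/(RT) = (70.8−124)×10³/(8.314×335) = -53200/2785 = -19.10.
k_S/k_T = (9.11×10^10/132)·exp(-19.10) = 6.902×10^8 × 5.064×10^-9 = 3.50.
Since E_S > E_T, raising the temperature improves selectivity toward S.

3.50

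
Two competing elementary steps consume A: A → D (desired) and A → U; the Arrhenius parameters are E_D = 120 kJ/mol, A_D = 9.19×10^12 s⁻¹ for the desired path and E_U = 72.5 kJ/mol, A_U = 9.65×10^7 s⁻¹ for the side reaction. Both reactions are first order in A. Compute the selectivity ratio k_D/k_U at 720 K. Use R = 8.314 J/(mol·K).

k_D/k_U = (A_D/A_U)·exp[−(E_D−E_U)/(RT)] = (A_D/A_U)·exp[(E_U−E_D)/(RT)].
(E_U−E_D)/(RT) = (72.5−120)×10³/(8.314×720) = -47500/5986 = -7.935.
k_D/k_U = (9.19×10^12/9.65×10^7)·exp(-7.935) = 95233 × 3.580×10^-4 = 34.1.

34.1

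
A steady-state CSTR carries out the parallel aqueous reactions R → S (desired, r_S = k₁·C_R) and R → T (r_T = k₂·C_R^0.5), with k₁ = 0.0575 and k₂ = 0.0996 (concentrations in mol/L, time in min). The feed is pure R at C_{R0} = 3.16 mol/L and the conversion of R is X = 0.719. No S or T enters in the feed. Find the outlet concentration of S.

Exit C_R = C_{R0}(1−X) = 3.16×0.281 = 0.8880 mol/L.
A CSTR operates uniformly at the exit composition, giving r_S = 0.05106 and r_T = 0.09385 (each k·C_R^n at C_R = 0.8880).
Fraction of consumed R going to S: r_S/(r_S+r_T) = 0.3523.
C_S = 0.3523·C_{R0}·X = 0.3523×3.16×0.719 = 0.801 mol/L.

0.801 mol/L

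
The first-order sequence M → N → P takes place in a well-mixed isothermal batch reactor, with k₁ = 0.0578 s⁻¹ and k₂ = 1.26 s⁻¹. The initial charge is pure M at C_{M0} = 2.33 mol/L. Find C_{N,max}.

For a first-order series the maximum intermediate yield is C_{N,max}/C_{M0} = (k₁/k₂)^[k₂/(k₂−k₁)].
= (0.0578/1.26)^(1.26/(1.26−0.0578)) = (0.04587)^(1.048) = 0.03956.
C_{N,max} = 0.03956×2.33 = 0.0922 mol/L.

0.0922 mol/L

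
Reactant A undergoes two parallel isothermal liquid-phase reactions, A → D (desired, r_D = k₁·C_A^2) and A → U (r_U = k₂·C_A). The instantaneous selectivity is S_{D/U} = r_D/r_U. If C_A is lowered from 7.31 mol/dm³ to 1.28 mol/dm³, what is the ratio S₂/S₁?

0.175

S_{D/U} = (k₁/k₂)·C_A, so S₂/S₁ = (C_{A,2}/C_{A,1}).
= 1.28/7.31 = 0.175.
Selectivity toward D falls as C_A falls — high-concentration operation is favoured.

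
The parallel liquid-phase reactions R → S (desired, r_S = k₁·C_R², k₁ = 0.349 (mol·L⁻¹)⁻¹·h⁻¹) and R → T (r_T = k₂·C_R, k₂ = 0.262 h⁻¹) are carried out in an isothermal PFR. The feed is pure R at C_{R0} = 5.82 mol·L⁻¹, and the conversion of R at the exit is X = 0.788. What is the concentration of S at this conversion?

3.69 mol·L⁻¹

C_R = C_{R0}(1−X) = 1.234 mol·L⁻¹.
Along a PFR/batch, dC_T/dC_R = −r_T/(r_S+r_T) = −k₂/(k₂+k₁·C_R).
Integrating from C_{R0} to C_R: C_T = (0.262/0.349)·ln[(0.262+0.349·5.82)/(0.262+0.349·1.23)] = 0.7507·ln(2.293/0.6926) = 0.8988 mol·L⁻¹.
Then C_S = (C_{R0}−C_R) − C_T = 4.586 − 0.8988 = 3.687 mol·L⁻¹.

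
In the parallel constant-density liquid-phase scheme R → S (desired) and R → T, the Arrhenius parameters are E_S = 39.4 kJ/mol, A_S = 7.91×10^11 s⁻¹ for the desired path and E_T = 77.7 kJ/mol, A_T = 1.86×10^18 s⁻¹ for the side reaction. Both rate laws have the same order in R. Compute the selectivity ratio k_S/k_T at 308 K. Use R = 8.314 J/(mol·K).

1.33

k_S/k_T = (A_S/A_T)·exp[−(E_S−E_T)/(RT)] = (A_S/A_T)·exp[(E_T−E_S)/(RT)].
(E_T−E_S)/(RT) = (77.7−39.4)×10³/(8.314×308) = 38300/2561 = 14.96.
k_S/k_T = (7.91×10^11/1.86×10^18)·exp(14.96) = 4.253×10^-7 × 3.131×10^6 = 1.33.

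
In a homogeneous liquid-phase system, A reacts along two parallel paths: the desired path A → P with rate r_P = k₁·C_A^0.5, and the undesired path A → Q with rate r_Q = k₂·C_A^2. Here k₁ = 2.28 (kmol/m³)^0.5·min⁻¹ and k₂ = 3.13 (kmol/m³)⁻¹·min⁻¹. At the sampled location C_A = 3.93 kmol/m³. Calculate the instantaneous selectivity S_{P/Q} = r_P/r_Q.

0.0935

S_{P/Q} = r_P/r_Q = (k₁·C_A^0.5)/(k₂·C_A^2) = (k₁/k₂)·C_A^-1.5.
= (2.28×3.930^0.5) / (3.13×3.930^2) = 4.520/48.34 = 0.0935.
The undesired path is higher order in A, so low C_A (CSTR or dilute feed) favours P.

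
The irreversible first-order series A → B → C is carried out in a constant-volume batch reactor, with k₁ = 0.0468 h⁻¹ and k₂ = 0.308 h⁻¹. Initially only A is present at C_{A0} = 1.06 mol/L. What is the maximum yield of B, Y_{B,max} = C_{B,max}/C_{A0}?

0.108

At the optimum, C_{B,max}/C_{A0} = (k₁/k₂)^[k₂/(k₂−k₁)].
= (0.0468/0.308)^(0.308/(0.308−0.0468)) = (0.1519)^(1.179) = 0.1084.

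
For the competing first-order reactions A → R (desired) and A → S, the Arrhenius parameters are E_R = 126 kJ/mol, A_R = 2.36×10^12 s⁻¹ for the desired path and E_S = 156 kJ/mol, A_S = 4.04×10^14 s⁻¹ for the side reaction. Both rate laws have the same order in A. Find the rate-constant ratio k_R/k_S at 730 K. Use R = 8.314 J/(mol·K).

k_R/k_S = (A_R/A_S)·exp[−(E_R−E_S)/(RT)] = (A_R/A_S)·exp[(E_S−E_R)/(RT)].
(E_S−E_R)/(RT) = (156−126)×10³/(8.314×730) = 30000/6069 = 4.943.
k_R/k_S = (2.36×10^12/4.04×10^14)·exp(4.943) = 0.005842 × 140.2 = 0.819.

0.819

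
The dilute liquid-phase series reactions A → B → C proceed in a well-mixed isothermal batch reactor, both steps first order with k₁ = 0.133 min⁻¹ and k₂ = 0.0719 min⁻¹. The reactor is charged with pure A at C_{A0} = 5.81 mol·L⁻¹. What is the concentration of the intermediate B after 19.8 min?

2.14 mol·L⁻¹

For first-order series with pure A initially, C_B(t) = k₁C_{A0}/(k₂−k₁)·(e^(−k₁t) − e^(−k₂t)).
e^(−k₁t) = e^(−0.133×19.8) = e^(−2.633) = 0.07183; e^(−k₂t) = e^(−1.424) = 0.2408.
C_B = 0.133×5.81/(0.0719−0.133) × (0.07183−0.2408) = (-12.65)×(-0.1690) = 2.137 mol·L⁻¹.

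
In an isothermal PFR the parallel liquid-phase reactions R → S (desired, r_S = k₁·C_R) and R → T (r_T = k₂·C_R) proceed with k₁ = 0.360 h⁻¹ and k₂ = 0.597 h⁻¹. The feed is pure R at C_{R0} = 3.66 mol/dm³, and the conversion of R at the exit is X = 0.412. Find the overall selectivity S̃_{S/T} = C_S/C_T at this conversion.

C_R = C_{R0}(1−X) = 2.152 mol/dm³.
Both paths are first order in R, so the instantaneous fraction to S is constant: dC_S/d(−C_R) = k₁/(k₁+k₂) = 0.3762.
C_S = 0.3762·(C_{R0}−C_R) = 0.3762×1.508 = 0.567 mol/dm³.
C_T = (C_{R0}−C_R)−C_S = 0.9407 mol/dm³; S̃_{S/T} = 0.5672/0.9407 = 0.603.

0.603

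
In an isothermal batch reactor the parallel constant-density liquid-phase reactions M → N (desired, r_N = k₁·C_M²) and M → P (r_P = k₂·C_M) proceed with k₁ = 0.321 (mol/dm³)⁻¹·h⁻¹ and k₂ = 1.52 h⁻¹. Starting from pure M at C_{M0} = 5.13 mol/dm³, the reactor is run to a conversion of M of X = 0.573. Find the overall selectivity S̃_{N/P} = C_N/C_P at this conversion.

0.755

C_M = C_{M0}(1−X) = 2.191 mol/dm³.
Along a PFR/batch, dC_P/dC_M = −r_P/(r_N+r_P) = −k₂/(k₂+k₁·C_M).
Integrating from C_{M0} to C_M: C_P = (1.52/0.321)·ln[(1.52+0.321·5.13)/(1.52+0.321·2.19)] = 4.735·ln(3.167/2.223) = 1.675 mol/dm³.
Then C_N = (C_{M0}−C_M) − C_P = 2.939 − 1.675 = 1.264 mol/dm³.
S̃_{N/P} = C_N/C_P = 1.264/1.675 = 0.755.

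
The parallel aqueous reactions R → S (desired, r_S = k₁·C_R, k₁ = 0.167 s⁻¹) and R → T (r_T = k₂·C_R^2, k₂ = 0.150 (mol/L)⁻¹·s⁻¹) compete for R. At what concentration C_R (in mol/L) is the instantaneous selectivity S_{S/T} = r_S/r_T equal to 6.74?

S_{S/T} = (k₁/k₂)·C_R⁻¹ ⇒ C_R = (S·k₂/k₁)^(-1).
= (6.74×0.150/0.167)^(-1) = (6.054)^(-1) = 0.165 mol/L.

0.165 mol/L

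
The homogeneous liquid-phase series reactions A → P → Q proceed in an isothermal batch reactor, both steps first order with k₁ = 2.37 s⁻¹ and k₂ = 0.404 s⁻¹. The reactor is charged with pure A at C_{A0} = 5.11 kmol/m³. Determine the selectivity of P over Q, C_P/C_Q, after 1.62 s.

1.59

Solving the coupled first-order balances gives C_P(t) = [k₁/(k₂−k₁)]·C_{A0}·(e^(−k₁t) − e^(−k₂t)).
e^(−k₁t) = e^(−2.37×1.62) = e^(−3.839) = 0.02151; e^(−k₂t) = e^(−0.6545) = 0.5197.
C_P = 2.37×5.11/(0.404−2.37) × (0.02151−0.5197) = (-6.160)×(-0.4982) = 3.069 kmol/m³.
C_A = C_{A0}e^(−k₁t) = 0.1099 kmol/m³, so C_Q = C_{A0}−C_A−C_P = 1.931 kmol/m³; C_P/C_Q = 1.59.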